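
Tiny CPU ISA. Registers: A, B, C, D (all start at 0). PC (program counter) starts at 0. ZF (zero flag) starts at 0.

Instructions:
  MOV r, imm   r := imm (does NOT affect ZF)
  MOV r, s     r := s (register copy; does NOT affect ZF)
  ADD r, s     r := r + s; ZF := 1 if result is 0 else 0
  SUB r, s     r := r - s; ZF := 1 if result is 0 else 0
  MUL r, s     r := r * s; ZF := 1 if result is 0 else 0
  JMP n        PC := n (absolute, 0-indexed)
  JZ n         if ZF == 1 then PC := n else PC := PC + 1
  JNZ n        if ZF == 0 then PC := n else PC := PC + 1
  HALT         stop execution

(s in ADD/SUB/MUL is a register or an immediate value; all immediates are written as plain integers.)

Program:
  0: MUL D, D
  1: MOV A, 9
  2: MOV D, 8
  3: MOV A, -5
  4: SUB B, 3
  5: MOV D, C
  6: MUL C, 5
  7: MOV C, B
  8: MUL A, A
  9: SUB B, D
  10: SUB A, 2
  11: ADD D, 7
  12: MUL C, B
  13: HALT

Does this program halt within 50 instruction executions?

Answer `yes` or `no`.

Answer: yes

Derivation:
Step 1: PC=0 exec 'MUL D, D'. After: A=0 B=0 C=0 D=0 ZF=1 PC=1
Step 2: PC=1 exec 'MOV A, 9'. After: A=9 B=0 C=0 D=0 ZF=1 PC=2
Step 3: PC=2 exec 'MOV D, 8'. After: A=9 B=0 C=0 D=8 ZF=1 PC=3
Step 4: PC=3 exec 'MOV A, -5'. After: A=-5 B=0 C=0 D=8 ZF=1 PC=4
Step 5: PC=4 exec 'SUB B, 3'. After: A=-5 B=-3 C=0 D=8 ZF=0 PC=5
Step 6: PC=5 exec 'MOV D, C'. After: A=-5 B=-3 C=0 D=0 ZF=0 PC=6
Step 7: PC=6 exec 'MUL C, 5'. After: A=-5 B=-3 C=0 D=0 ZF=1 PC=7
Step 8: PC=7 exec 'MOV C, B'. After: A=-5 B=-3 C=-3 D=0 ZF=1 PC=8
Step 9: PC=8 exec 'MUL A, A'. After: A=25 B=-3 C=-3 D=0 ZF=0 PC=9
Step 10: PC=9 exec 'SUB B, D'. After: A=25 B=-3 C=-3 D=0 ZF=0 PC=10
Step 11: PC=10 exec 'SUB A, 2'. After: A=23 B=-3 C=-3 D=0 ZF=0 PC=11
Step 12: PC=11 exec 'ADD D, 7'. After: A=23 B=-3 C=-3 D=7 ZF=0 PC=12
Step 13: PC=12 exec 'MUL C, B'. After: A=23 B=-3 C=9 D=7 ZF=0 PC=13
Step 14: PC=13 exec 'HALT'. After: A=23 B=-3 C=9 D=7 ZF=0 PC=13 HALTED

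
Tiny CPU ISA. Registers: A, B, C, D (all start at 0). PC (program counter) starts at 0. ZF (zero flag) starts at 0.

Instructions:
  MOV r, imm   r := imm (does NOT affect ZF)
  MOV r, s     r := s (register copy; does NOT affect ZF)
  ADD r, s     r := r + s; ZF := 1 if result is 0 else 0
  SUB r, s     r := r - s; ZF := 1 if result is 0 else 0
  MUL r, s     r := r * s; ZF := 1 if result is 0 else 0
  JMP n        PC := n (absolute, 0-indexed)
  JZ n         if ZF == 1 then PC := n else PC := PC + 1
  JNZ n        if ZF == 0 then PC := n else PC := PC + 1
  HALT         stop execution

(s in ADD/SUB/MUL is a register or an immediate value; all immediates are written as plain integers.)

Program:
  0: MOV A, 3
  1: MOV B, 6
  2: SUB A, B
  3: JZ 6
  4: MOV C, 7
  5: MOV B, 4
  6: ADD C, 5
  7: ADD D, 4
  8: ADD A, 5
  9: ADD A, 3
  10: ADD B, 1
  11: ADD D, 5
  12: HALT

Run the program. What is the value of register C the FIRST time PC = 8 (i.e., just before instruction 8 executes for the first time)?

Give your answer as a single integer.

Step 1: PC=0 exec 'MOV A, 3'. After: A=3 B=0 C=0 D=0 ZF=0 PC=1
Step 2: PC=1 exec 'MOV B, 6'. After: A=3 B=6 C=0 D=0 ZF=0 PC=2
Step 3: PC=2 exec 'SUB A, B'. After: A=-3 B=6 C=0 D=0 ZF=0 PC=3
Step 4: PC=3 exec 'JZ 6'. After: A=-3 B=6 C=0 D=0 ZF=0 PC=4
Step 5: PC=4 exec 'MOV C, 7'. After: A=-3 B=6 C=7 D=0 ZF=0 PC=5
Step 6: PC=5 exec 'MOV B, 4'. After: A=-3 B=4 C=7 D=0 ZF=0 PC=6
Step 7: PC=6 exec 'ADD C, 5'. After: A=-3 B=4 C=12 D=0 ZF=0 PC=7
Step 8: PC=7 exec 'ADD D, 4'. After: A=-3 B=4 C=12 D=4 ZF=0 PC=8
First time PC=8: C=12

12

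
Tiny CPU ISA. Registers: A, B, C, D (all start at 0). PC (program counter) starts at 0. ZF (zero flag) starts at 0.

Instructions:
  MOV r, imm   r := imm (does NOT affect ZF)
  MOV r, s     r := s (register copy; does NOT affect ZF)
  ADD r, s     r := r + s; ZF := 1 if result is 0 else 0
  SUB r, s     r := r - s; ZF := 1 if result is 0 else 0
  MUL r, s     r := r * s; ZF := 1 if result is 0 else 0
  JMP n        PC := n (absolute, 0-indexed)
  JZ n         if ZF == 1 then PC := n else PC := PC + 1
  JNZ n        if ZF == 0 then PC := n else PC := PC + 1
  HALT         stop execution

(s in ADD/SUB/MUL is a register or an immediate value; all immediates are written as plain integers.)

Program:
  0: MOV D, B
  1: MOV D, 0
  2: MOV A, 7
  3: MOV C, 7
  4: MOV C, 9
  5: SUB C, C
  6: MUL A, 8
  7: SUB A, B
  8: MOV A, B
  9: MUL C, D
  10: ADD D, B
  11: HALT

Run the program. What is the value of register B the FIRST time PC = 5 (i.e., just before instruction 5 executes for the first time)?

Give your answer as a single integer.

Step 1: PC=0 exec 'MOV D, B'. After: A=0 B=0 C=0 D=0 ZF=0 PC=1
Step 2: PC=1 exec 'MOV D, 0'. After: A=0 B=0 C=0 D=0 ZF=0 PC=2
Step 3: PC=2 exec 'MOV A, 7'. After: A=7 B=0 C=0 D=0 ZF=0 PC=3
Step 4: PC=3 exec 'MOV C, 7'. After: A=7 B=0 C=7 D=0 ZF=0 PC=4
Step 5: PC=4 exec 'MOV C, 9'. After: A=7 B=0 C=9 D=0 ZF=0 PC=5
First time PC=5: B=0

0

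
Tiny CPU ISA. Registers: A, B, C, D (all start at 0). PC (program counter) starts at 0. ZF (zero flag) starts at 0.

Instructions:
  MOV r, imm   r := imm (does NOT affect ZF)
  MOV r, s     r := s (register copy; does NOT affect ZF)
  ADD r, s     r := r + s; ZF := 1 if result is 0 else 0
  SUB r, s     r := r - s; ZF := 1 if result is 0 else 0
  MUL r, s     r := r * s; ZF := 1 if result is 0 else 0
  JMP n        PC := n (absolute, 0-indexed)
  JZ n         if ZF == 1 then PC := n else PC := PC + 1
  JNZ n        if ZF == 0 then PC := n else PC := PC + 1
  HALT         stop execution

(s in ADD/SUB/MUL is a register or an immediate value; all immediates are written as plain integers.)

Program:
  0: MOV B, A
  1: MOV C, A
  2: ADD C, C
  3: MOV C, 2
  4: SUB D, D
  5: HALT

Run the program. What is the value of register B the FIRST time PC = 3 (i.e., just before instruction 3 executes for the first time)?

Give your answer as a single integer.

Step 1: PC=0 exec 'MOV B, A'. After: A=0 B=0 C=0 D=0 ZF=0 PC=1
Step 2: PC=1 exec 'MOV C, A'. After: A=0 B=0 C=0 D=0 ZF=0 PC=2
Step 3: PC=2 exec 'ADD C, C'. After: A=0 B=0 C=0 D=0 ZF=1 PC=3
First time PC=3: B=0

0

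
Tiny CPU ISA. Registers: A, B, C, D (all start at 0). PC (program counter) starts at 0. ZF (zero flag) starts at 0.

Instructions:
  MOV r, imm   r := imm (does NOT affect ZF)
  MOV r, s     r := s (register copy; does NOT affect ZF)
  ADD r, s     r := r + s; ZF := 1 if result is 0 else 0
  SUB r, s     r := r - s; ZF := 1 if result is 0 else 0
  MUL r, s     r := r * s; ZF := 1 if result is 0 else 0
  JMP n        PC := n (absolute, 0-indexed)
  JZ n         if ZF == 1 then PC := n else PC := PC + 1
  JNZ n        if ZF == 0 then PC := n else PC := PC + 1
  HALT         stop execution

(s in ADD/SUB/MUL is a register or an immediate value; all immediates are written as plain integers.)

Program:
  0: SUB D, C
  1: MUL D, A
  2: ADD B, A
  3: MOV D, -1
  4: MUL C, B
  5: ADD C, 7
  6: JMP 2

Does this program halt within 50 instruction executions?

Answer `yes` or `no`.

Step 1: PC=0 exec 'SUB D, C'. After: A=0 B=0 C=0 D=0 ZF=1 PC=1
Step 2: PC=1 exec 'MUL D, A'. After: A=0 B=0 C=0 D=0 ZF=1 PC=2
Step 3: PC=2 exec 'ADD B, A'. After: A=0 B=0 C=0 D=0 ZF=1 PC=3
Step 4: PC=3 exec 'MOV D, -1'. After: A=0 B=0 C=0 D=-1 ZF=1 PC=4
Step 5: PC=4 exec 'MUL C, B'. After: A=0 B=0 C=0 D=-1 ZF=1 PC=5
Step 6: PC=5 exec 'ADD C, 7'. After: A=0 B=0 C=7 D=-1 ZF=0 PC=6
Step 7: PC=6 exec 'JMP 2'. After: A=0 B=0 C=7 D=-1 ZF=0 PC=2
Step 8: PC=2 exec 'ADD B, A'. After: A=0 B=0 C=7 D=-1 ZF=1 PC=3
Step 9: PC=3 exec 'MOV D, -1'. After: A=0 B=0 C=7 D=-1 ZF=1 PC=4
Step 10: PC=4 exec 'MUL C, B'. After: A=0 B=0 C=0 D=-1 ZF=1 PC=5
State after step 10 equals state after step 5: the program is in a cycle of length 5 and will never halt.

Answer: no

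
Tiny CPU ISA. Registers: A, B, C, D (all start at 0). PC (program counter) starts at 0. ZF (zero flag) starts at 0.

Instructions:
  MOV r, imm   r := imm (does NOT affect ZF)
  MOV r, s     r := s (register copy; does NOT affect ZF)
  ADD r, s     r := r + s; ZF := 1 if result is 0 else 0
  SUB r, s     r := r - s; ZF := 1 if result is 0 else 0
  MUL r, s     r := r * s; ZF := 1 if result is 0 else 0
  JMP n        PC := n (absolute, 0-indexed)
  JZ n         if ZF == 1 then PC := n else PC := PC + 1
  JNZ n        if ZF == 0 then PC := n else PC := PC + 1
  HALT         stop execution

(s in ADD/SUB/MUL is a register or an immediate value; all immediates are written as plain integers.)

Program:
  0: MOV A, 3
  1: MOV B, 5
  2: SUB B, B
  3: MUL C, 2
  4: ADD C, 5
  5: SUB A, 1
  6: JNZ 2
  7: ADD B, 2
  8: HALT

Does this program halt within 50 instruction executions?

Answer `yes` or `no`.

Answer: yes

Derivation:
Step 1: PC=0 exec 'MOV A, 3'. After: A=3 B=0 C=0 D=0 ZF=0 PC=1
Step 2: PC=1 exec 'MOV B, 5'. After: A=3 B=5 C=0 D=0 ZF=0 PC=2
Step 3: PC=2 exec 'SUB B, B'. After: A=3 B=0 C=0 D=0 ZF=1 PC=3
Step 4: PC=3 exec 'MUL C, 2'. After: A=3 B=0 C=0 D=0 ZF=1 PC=4
Step 5: PC=4 exec 'ADD C, 5'. After: A=3 B=0 C=5 D=0 ZF=0 PC=5
Step 6: PC=5 exec 'SUB A, 1'. After: A=2 B=0 C=5 D=0 ZF=0 PC=6
Step 7: PC=6 exec 'JNZ 2'. After: A=2 B=0 C=5 D=0 ZF=0 PC=2
Step 8: PC=2 exec 'SUB B, B'. After: A=2 B=0 C=5 D=0 ZF=1 PC=3
Step 9: PC=3 exec 'MUL C, 2'. After: A=2 B=0 C=10 D=0 ZF=0 PC=4
Step 10: PC=4 exec 'ADD C, 5'. After: A=2 B=0 C=15 D=0 ZF=0 PC=5
Step 11: PC=5 exec 'SUB A, 1'. After: A=1 B=0 C=15 D=0 ZF=0 PC=6
Step 12: PC=6 exec 'JNZ 2'. After: A=1 B=0 C=15 D=0 ZF=0 PC=2
Step 13: PC=2 exec 'SUB B, B'. After: A=1 B=0 C=15 D=0 ZF=1 PC=3
Step 14: PC=3 exec 'MUL C, 2'. After: A=1 B=0 C=30 D=0 ZF=0 PC=4
Step 15: PC=4 exec 'ADD C, 5'. After: A=1 B=0 C=35 D=0 ZF=0 PC=5
Step 16: PC=5 exec 'SUB A, 1'. After: A=0 B=0 C=35 D=0 ZF=1 PC=6
Step 17: PC=6 exec 'JNZ 2'. After: A=0 B=0 C=35 D=0 ZF=1 PC=7
Step 18: PC=7 exec 'ADD B, 2'. After: A=0 B=2 C=35 D=0 ZF=0 PC=8
Step 19: PC=8 exec 'HALT'. After: A=0 B=2 C=35 D=0 ZF=0 PC=8 HALTED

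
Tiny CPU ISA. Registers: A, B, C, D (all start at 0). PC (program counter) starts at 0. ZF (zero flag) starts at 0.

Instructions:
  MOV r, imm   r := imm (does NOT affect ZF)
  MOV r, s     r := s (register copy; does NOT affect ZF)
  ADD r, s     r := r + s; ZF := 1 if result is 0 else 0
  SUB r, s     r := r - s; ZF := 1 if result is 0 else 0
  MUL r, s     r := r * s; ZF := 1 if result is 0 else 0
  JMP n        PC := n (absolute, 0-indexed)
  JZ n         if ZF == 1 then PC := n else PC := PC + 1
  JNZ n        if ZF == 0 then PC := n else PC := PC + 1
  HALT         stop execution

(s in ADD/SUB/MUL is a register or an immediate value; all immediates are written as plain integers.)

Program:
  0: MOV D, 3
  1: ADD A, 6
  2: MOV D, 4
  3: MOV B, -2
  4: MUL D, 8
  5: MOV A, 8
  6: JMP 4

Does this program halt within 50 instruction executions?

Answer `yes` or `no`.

Answer: no

Derivation:
Step 1: PC=0 exec 'MOV D, 3'. After: A=0 B=0 C=0 D=3 ZF=0 PC=1
Step 2: PC=1 exec 'ADD A, 6'. After: A=6 B=0 C=0 D=3 ZF=0 PC=2
Step 3: PC=2 exec 'MOV D, 4'. After: A=6 B=0 C=0 D=4 ZF=0 PC=3
Step 4: PC=3 exec 'MOV B, -2'. After: A=6 B=-2 C=0 D=4 ZF=0 PC=4
Step 5: PC=4 exec 'MUL D, 8'. After: A=6 B=-2 C=0 D=32 ZF=0 PC=5
Step 6: PC=5 exec 'MOV A, 8'. After: A=8 B=-2 C=0 D=32 ZF=0 PC=6
Step 7: PC=6 exec 'JMP 4'. After: A=8 B=-2 C=0 D=32 ZF=0 PC=4
Step 8: PC=4 exec 'MUL D, 8'. After: A=8 B=-2 C=0 D=256 ZF=0 PC=5
Step 9: PC=5 exec 'MOV A, 8'. After: A=8 B=-2 C=0 D=256 ZF=0 PC=6
Step 10: PC=6 exec 'JMP 4'. After: A=8 B=-2 C=0 D=256 ZF=0 PC=4
Step 11: PC=4 exec 'MUL D, 8'. After: A=8 B=-2 C=0 D=2048 ZF=0 PC=5
Step 12: PC=5 exec 'MOV A, 8'. After: A=8 B=-2 C=0 D=2048 ZF=0 PC=6
Step 13: PC=6 exec 'JMP 4'. After: A=8 B=-2 C=0 D=2048 ZF=0 PC=4
Step 14: PC=4 exec 'MUL D, 8'. After: A=8 B=-2 C=0 D=16384 ZF=0 PC=5
Step 15: PC=5 exec 'MOV A, 8'. After: A=8 B=-2 C=0 D=16384 ZF=0 PC=6
After 50 steps: not halted. PC revisits the same instructions with no path to HALT; will never halt.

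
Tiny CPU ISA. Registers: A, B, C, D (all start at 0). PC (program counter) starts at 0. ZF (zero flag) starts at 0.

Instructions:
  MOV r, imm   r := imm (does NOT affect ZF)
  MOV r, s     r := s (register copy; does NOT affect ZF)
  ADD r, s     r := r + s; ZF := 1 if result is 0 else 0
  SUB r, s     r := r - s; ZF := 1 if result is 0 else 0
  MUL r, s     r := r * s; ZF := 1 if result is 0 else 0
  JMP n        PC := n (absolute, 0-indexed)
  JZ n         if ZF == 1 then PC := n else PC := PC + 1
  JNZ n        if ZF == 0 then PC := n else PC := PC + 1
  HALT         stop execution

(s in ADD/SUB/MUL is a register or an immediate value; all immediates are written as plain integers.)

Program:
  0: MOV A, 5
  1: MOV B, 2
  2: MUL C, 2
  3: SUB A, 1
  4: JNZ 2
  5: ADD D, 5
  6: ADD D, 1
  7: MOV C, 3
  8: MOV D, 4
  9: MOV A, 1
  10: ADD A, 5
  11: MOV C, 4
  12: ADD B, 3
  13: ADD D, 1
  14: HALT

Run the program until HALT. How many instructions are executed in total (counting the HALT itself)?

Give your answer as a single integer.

Step 1: PC=0 exec 'MOV A, 5'. After: A=5 B=0 C=0 D=0 ZF=0 PC=1
Step 2: PC=1 exec 'MOV B, 2'. After: A=5 B=2 C=0 D=0 ZF=0 PC=2
Step 3: PC=2 exec 'MUL C, 2'. After: A=5 B=2 C=0 D=0 ZF=1 PC=3
Step 4: PC=3 exec 'SUB A, 1'. After: A=4 B=2 C=0 D=0 ZF=0 PC=4
Step 5: PC=4 exec 'JNZ 2'. After: A=4 B=2 C=0 D=0 ZF=0 PC=2
Step 6: PC=2 exec 'MUL C, 2'. After: A=4 B=2 C=0 D=0 ZF=1 PC=3
Step 7: PC=3 exec 'SUB A, 1'. After: A=3 B=2 C=0 D=0 ZF=0 PC=4
Step 8: PC=4 exec 'JNZ 2'. After: A=3 B=2 C=0 D=0 ZF=0 PC=2
Step 9: PC=2 exec 'MUL C, 2'. After: A=3 B=2 C=0 D=0 ZF=1 PC=3
Step 10: PC=3 exec 'SUB A, 1'. After: A=2 B=2 C=0 D=0 ZF=0 PC=4
Step 11: PC=4 exec 'JNZ 2'. After: A=2 B=2 C=0 D=0 ZF=0 PC=2
Step 12: PC=2 exec 'MUL C, 2'. After: A=2 B=2 C=0 D=0 ZF=1 PC=3
Step 13: PC=3 exec 'SUB A, 1'. After: A=1 B=2 C=0 D=0 ZF=0 PC=4
Step 14: PC=4 exec 'JNZ 2'. After: A=1 B=2 C=0 D=0 ZF=0 PC=2
Step 15: PC=2 exec 'MUL C, 2'. After: A=1 B=2 C=0 D=0 ZF=1 PC=3
Step 16: PC=3 exec 'SUB A, 1'. After: A=0 B=2 C=0 D=0 ZF=1 PC=4
Step 17: PC=4 exec 'JNZ 2'. After: A=0 B=2 C=0 D=0 ZF=1 PC=5
Step 18: PC=5 exec 'ADD D, 5'. After: A=0 B=2 C=0 D=5 ZF=0 PC=6
Step 19: PC=6 exec 'ADD D, 1'. After: A=0 B=2 C=0 D=6 ZF=0 PC=7
Step 20: PC=7 exec 'MOV C, 3'. After: A=0 B=2 C=3 D=6 ZF=0 PC=8
Step 21: PC=8 exec 'MOV D, 4'. After: A=0 B=2 C=3 D=4 ZF=0 PC=9
Step 22: PC=9 exec 'MOV A, 1'. After: A=1 B=2 C=3 D=4 ZF=0 PC=10
Step 23: PC=10 exec 'ADD A, 5'. After: A=6 B=2 C=3 D=4 ZF=0 PC=11
Step 24: PC=11 exec 'MOV C, 4'. After: A=6 B=2 C=4 D=4 ZF=0 PC=12
Step 25: PC=12 exec 'ADD B, 3'. After: A=6 B=5 C=4 D=4 ZF=0 PC=13
Step 26: PC=13 exec 'ADD D, 1'. After: A=6 B=5 C=4 D=5 ZF=0 PC=14
Step 27: PC=14 exec 'HALT'. After: A=6 B=5 C=4 D=5 ZF=0 PC=14 HALTED
Total instructions executed: 27

Answer: 27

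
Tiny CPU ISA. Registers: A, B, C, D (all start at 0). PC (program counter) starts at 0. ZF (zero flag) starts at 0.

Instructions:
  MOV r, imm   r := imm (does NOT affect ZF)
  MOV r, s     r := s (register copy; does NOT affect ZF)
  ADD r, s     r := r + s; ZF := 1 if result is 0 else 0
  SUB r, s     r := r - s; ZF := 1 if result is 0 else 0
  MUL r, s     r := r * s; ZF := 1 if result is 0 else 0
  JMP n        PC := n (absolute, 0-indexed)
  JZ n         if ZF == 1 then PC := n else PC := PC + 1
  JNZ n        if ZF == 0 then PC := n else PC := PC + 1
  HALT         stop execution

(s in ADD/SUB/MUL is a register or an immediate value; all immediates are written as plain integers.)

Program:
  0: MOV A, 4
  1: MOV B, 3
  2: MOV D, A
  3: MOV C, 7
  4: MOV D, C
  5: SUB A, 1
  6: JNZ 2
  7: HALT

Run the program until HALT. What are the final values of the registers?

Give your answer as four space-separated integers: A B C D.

Step 1: PC=0 exec 'MOV A, 4'. After: A=4 B=0 C=0 D=0 ZF=0 PC=1
Step 2: PC=1 exec 'MOV B, 3'. After: A=4 B=3 C=0 D=0 ZF=0 PC=2
Step 3: PC=2 exec 'MOV D, A'. After: A=4 B=3 C=0 D=4 ZF=0 PC=3
Step 4: PC=3 exec 'MOV C, 7'. After: A=4 B=3 C=7 D=4 ZF=0 PC=4
Step 5: PC=4 exec 'MOV D, C'. After: A=4 B=3 C=7 D=7 ZF=0 PC=5
Step 6: PC=5 exec 'SUB A, 1'. After: A=3 B=3 C=7 D=7 ZF=0 PC=6
Step 7: PC=6 exec 'JNZ 2'. After: A=3 B=3 C=7 D=7 ZF=0 PC=2
Step 8: PC=2 exec 'MOV D, A'. After: A=3 B=3 C=7 D=3 ZF=0 PC=3
Step 9: PC=3 exec 'MOV C, 7'. After: A=3 B=3 C=7 D=3 ZF=0 PC=4
Step 10: PC=4 exec 'MOV D, C'. After: A=3 B=3 C=7 D=7 ZF=0 PC=5
Step 11: PC=5 exec 'SUB A, 1'. After: A=2 B=3 C=7 D=7 ZF=0 PC=6
Step 12: PC=6 exec 'JNZ 2'. After: A=2 B=3 C=7 D=7 ZF=0 PC=2
Step 13: PC=2 exec 'MOV D, A'. After: A=2 B=3 C=7 D=2 ZF=0 PC=3
Step 14: PC=3 exec 'MOV C, 7'. After: A=2 B=3 C=7 D=2 ZF=0 PC=4
Step 15: PC=4 exec 'MOV D, C'. After: A=2 B=3 C=7 D=7 ZF=0 PC=5
Step 16: PC=5 exec 'SUB A, 1'. After: A=1 B=3 C=7 D=7 ZF=0 PC=6
Step 17: PC=6 exec 'JNZ 2'. After: A=1 B=3 C=7 D=7 ZF=0 PC=2
Step 18: PC=2 exec 'MOV D, A'. After: A=1 B=3 C=7 D=1 ZF=0 PC=3
Step 19: PC=3 exec 'MOV C, 7'. After: A=1 B=3 C=7 D=1 ZF=0 PC=4
Step 20: PC=4 exec 'MOV D, C'. After: A=1 B=3 C=7 D=7 ZF=0 PC=5
Step 21: PC=5 exec 'SUB A, 1'. After: A=0 B=3 C=7 D=7 ZF=1 PC=6
Step 22: PC=6 exec 'JNZ 2'. After: A=0 B=3 C=7 D=7 ZF=1 PC=7
Step 23: PC=7 exec 'HALT'. After: A=0 B=3 C=7 D=7 ZF=1 PC=7 HALTED

Answer: 0 3 7 7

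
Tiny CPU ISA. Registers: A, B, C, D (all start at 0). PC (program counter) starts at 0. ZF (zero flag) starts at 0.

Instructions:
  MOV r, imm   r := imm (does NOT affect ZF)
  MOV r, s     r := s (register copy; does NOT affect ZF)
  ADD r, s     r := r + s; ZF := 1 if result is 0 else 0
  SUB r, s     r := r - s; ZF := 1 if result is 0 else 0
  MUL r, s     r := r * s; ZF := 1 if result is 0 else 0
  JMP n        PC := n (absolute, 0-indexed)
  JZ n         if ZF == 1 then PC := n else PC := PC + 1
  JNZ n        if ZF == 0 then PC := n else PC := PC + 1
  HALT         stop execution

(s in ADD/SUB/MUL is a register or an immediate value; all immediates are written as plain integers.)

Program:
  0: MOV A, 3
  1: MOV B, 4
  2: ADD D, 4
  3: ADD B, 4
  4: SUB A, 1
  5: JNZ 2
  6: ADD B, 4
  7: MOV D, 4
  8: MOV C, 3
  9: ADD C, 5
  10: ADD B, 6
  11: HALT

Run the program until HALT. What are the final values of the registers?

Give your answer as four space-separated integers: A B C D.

Answer: 0 26 8 4

Derivation:
Step 1: PC=0 exec 'MOV A, 3'. After: A=3 B=0 C=0 D=0 ZF=0 PC=1
Step 2: PC=1 exec 'MOV B, 4'. After: A=3 B=4 C=0 D=0 ZF=0 PC=2
Step 3: PC=2 exec 'ADD D, 4'. After: A=3 B=4 C=0 D=4 ZF=0 PC=3
Step 4: PC=3 exec 'ADD B, 4'. After: A=3 B=8 C=0 D=4 ZF=0 PC=4
Step 5: PC=4 exec 'SUB A, 1'. After: A=2 B=8 C=0 D=4 ZF=0 PC=5
Step 6: PC=5 exec 'JNZ 2'. After: A=2 B=8 C=0 D=4 ZF=0 PC=2
Step 7: PC=2 exec 'ADD D, 4'. After: A=2 B=8 C=0 D=8 ZF=0 PC=3
Step 8: PC=3 exec 'ADD B, 4'. After: A=2 B=12 C=0 D=8 ZF=0 PC=4
Step 9: PC=4 exec 'SUB A, 1'. After: A=1 B=12 C=0 D=8 ZF=0 PC=5
Step 10: PC=5 exec 'JNZ 2'. After: A=1 B=12 C=0 D=8 ZF=0 PC=2
Step 11: PC=2 exec 'ADD D, 4'. After: A=1 B=12 C=0 D=12 ZF=0 PC=3
Step 12: PC=3 exec 'ADD B, 4'. After: A=1 B=16 C=0 D=12 ZF=0 PC=4
Step 13: PC=4 exec 'SUB A, 1'. After: A=0 B=16 C=0 D=12 ZF=1 PC=5
Step 14: PC=5 exec 'JNZ 2'. After: A=0 B=16 C=0 D=12 ZF=1 PC=6
Step 15: PC=6 exec 'ADD B, 4'. After: A=0 B=20 C=0 D=12 ZF=0 PC=7
Step 16: PC=7 exec 'MOV D, 4'. After: A=0 B=20 C=0 D=4 ZF=0 PC=8
Step 17: PC=8 exec 'MOV C, 3'. After: A=0 B=20 C=3 D=4 ZF=0 PC=9
Step 18: PC=9 exec 'ADD C, 5'. After: A=0 B=20 C=8 D=4 ZF=0 PC=10
Step 19: PC=10 exec 'ADD B, 6'. After: A=0 B=26 C=8 D=4 ZF=0 PC=11
Step 20: PC=11 exec 'HALT'. After: A=0 B=26 C=8 D=4 ZF=0 PC=11 HALTED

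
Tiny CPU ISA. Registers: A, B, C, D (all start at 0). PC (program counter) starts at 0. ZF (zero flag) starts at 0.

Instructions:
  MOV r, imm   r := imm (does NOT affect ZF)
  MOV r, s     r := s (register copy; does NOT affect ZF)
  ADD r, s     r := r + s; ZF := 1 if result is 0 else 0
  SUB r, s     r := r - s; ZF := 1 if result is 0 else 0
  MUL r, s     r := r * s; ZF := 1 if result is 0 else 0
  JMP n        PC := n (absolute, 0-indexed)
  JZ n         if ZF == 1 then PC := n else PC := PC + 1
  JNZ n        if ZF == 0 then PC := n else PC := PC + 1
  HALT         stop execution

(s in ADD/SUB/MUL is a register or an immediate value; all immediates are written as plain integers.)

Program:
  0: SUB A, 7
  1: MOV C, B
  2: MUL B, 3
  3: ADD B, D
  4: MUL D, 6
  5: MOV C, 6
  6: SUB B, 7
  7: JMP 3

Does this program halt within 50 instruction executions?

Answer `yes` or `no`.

Step 1: PC=0 exec 'SUB A, 7'. After: A=-7 B=0 C=0 D=0 ZF=0 PC=1
Step 2: PC=1 exec 'MOV C, B'. After: A=-7 B=0 C=0 D=0 ZF=0 PC=2
Step 3: PC=2 exec 'MUL B, 3'. After: A=-7 B=0 C=0 D=0 ZF=1 PC=3
Step 4: PC=3 exec 'ADD B, D'. After: A=-7 B=0 C=0 D=0 ZF=1 PC=4
Step 5: PC=4 exec 'MUL D, 6'. After: A=-7 B=0 C=0 D=0 ZF=1 PC=5
Step 6: PC=5 exec 'MOV C, 6'. After: A=-7 B=0 C=6 D=0 ZF=1 PC=6
Step 7: PC=6 exec 'SUB B, 7'. After: A=-7 B=-7 C=6 D=0 ZF=0 PC=7
Step 8: PC=7 exec 'JMP 3'. After: A=-7 B=-7 C=6 D=0 ZF=0 PC=3
Step 9: PC=3 exec 'ADD B, D'. After: A=-7 B=-7 C=6 D=0 ZF=0 PC=4
Step 10: PC=4 exec 'MUL D, 6'. After: A=-7 B=-7 C=6 D=0 ZF=1 PC=5
Step 11: PC=5 exec 'MOV C, 6'. After: A=-7 B=-7 C=6 D=0 ZF=1 PC=6
Step 12: PC=6 exec 'SUB B, 7'. After: A=-7 B=-14 C=6 D=0 ZF=0 PC=7
Step 13: PC=7 exec 'JMP 3'. After: A=-7 B=-14 C=6 D=0 ZF=0 PC=3
Step 14: PC=3 exec 'ADD B, D'. After: A=-7 B=-14 C=6 D=0 ZF=0 PC=4
Step 15: PC=4 exec 'MUL D, 6'. After: A=-7 B=-14 C=6 D=0 ZF=1 PC=5
After 50 steps: not halted. PC revisits the same instructions with no path to HALT; will never halt.

Answer: no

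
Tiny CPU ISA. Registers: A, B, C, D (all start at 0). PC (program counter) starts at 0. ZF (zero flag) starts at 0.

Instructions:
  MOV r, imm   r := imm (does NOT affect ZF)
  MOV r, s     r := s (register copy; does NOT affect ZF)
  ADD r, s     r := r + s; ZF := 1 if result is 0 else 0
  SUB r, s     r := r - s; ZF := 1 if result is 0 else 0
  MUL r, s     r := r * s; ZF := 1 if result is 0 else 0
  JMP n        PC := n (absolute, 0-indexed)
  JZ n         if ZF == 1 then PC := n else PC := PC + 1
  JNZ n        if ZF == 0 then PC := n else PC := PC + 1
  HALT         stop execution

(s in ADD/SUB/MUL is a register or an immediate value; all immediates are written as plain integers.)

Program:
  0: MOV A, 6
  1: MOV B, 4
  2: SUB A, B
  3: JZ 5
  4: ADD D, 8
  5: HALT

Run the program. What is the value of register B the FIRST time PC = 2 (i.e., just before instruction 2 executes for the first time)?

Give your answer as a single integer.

Step 1: PC=0 exec 'MOV A, 6'. After: A=6 B=0 C=0 D=0 ZF=0 PC=1
Step 2: PC=1 exec 'MOV B, 4'. After: A=6 B=4 C=0 D=0 ZF=0 PC=2
First time PC=2: B=4

4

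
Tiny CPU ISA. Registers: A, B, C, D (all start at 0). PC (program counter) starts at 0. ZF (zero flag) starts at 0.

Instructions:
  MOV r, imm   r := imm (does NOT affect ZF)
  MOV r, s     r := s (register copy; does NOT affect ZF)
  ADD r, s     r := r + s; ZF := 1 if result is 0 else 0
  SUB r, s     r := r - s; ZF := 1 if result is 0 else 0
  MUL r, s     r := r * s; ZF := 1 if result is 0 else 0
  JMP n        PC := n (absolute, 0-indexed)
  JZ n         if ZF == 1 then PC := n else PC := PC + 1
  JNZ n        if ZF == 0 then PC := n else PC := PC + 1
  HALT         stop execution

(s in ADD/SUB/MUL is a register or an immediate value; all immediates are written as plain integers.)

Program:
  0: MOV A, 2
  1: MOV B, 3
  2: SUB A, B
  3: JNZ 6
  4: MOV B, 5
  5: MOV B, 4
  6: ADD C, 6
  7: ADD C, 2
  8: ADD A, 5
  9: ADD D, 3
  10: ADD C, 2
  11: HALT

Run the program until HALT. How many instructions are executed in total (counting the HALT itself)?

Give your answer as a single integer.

Step 1: PC=0 exec 'MOV A, 2'. After: A=2 B=0 C=0 D=0 ZF=0 PC=1
Step 2: PC=1 exec 'MOV B, 3'. After: A=2 B=3 C=0 D=0 ZF=0 PC=2
Step 3: PC=2 exec 'SUB A, B'. After: A=-1 B=3 C=0 D=0 ZF=0 PC=3
Step 4: PC=3 exec 'JNZ 6'. After: A=-1 B=3 C=0 D=0 ZF=0 PC=6
Step 5: PC=6 exec 'ADD C, 6'. After: A=-1 B=3 C=6 D=0 ZF=0 PC=7
Step 6: PC=7 exec 'ADD C, 2'. After: A=-1 B=3 C=8 D=0 ZF=0 PC=8
Step 7: PC=8 exec 'ADD A, 5'. After: A=4 B=3 C=8 D=0 ZF=0 PC=9
Step 8: PC=9 exec 'ADD D, 3'. After: A=4 B=3 C=8 D=3 ZF=0 PC=10
Step 9: PC=10 exec 'ADD C, 2'. After: A=4 B=3 C=10 D=3 ZF=0 PC=11
Step 10: PC=11 exec 'HALT'. After: A=4 B=3 C=10 D=3 ZF=0 PC=11 HALTED
Total instructions executed: 10

Answer: 10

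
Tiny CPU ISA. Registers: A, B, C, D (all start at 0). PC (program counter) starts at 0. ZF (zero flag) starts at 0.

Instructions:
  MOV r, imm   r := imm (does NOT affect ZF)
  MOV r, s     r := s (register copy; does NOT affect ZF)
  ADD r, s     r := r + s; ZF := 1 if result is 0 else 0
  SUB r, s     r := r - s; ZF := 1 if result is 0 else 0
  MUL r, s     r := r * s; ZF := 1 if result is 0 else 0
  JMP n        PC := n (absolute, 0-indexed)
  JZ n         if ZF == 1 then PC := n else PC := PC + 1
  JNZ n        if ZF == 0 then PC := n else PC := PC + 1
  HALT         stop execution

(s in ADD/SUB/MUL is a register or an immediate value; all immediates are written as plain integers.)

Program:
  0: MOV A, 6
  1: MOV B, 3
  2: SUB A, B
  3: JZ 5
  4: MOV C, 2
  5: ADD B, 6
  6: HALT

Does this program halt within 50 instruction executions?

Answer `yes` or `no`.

Step 1: PC=0 exec 'MOV A, 6'. After: A=6 B=0 C=0 D=0 ZF=0 PC=1
Step 2: PC=1 exec 'MOV B, 3'. After: A=6 B=3 C=0 D=0 ZF=0 PC=2
Step 3: PC=2 exec 'SUB A, B'. After: A=3 B=3 C=0 D=0 ZF=0 PC=3
Step 4: PC=3 exec 'JZ 5'. After: A=3 B=3 C=0 D=0 ZF=0 PC=4
Step 5: PC=4 exec 'MOV C, 2'. After: A=3 B=3 C=2 D=0 ZF=0 PC=5
Step 6: PC=5 exec 'ADD B, 6'. After: A=3 B=9 C=2 D=0 ZF=0 PC=6
Step 7: PC=6 exec 'HALT'. After: A=3 B=9 C=2 D=0 ZF=0 PC=6 HALTED

Answer: yes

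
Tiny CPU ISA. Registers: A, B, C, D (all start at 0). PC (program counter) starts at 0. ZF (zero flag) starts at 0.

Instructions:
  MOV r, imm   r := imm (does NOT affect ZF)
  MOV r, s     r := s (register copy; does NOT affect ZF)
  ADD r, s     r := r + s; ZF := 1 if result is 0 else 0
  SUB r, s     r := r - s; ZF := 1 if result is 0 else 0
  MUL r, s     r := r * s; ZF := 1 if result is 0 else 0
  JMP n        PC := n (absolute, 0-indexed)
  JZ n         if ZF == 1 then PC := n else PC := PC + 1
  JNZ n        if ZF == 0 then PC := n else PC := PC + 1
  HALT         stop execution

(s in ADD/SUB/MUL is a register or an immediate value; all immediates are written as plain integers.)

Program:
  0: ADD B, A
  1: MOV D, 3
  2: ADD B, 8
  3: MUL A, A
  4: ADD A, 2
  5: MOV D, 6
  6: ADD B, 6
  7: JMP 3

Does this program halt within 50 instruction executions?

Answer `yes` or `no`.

Answer: no

Derivation:
Step 1: PC=0 exec 'ADD B, A'. After: A=0 B=0 C=0 D=0 ZF=1 PC=1
Step 2: PC=1 exec 'MOV D, 3'. After: A=0 B=0 C=0 D=3 ZF=1 PC=2
Step 3: PC=2 exec 'ADD B, 8'. After: A=0 B=8 C=0 D=3 ZF=0 PC=3
Step 4: PC=3 exec 'MUL A, A'. After: A=0 B=8 C=0 D=3 ZF=1 PC=4
Step 5: PC=4 exec 'ADD A, 2'. After: A=2 B=8 C=0 D=3 ZF=0 PC=5
Step 6: PC=5 exec 'MOV D, 6'. After: A=2 B=8 C=0 D=6 ZF=0 PC=6
Step 7: PC=6 exec 'ADD B, 6'. After: A=2 B=14 C=0 D=6 ZF=0 PC=7
Step 8: PC=7 exec 'JMP 3'. After: A=2 B=14 C=0 D=6 ZF=0 PC=3
Step 9: PC=3 exec 'MUL A, A'. After: A=4 B=14 C=0 D=6 ZF=0 PC=4
Step 10: PC=4 exec 'ADD A, 2'. After: A=6 B=14 C=0 D=6 ZF=0 PC=5
Step 11: PC=5 exec 'MOV D, 6'. After: A=6 B=14 C=0 D=6 ZF=0 PC=6
Step 12: PC=6 exec 'ADD B, 6'. After: A=6 B=20 C=0 D=6 ZF=0 PC=7
Step 13: PC=7 exec 'JMP 3'. After: A=6 B=20 C=0 D=6 ZF=0 PC=3
Step 14: PC=3 exec 'MUL A, A'. After: A=36 B=20 C=0 D=6 ZF=0 PC=4
Step 15: PC=4 exec 'ADD A, 2'. After: A=38 B=20 C=0 D=6 ZF=0 PC=5
After 50 steps: not halted. PC revisits the same instructions with no path to HALT; will never halt.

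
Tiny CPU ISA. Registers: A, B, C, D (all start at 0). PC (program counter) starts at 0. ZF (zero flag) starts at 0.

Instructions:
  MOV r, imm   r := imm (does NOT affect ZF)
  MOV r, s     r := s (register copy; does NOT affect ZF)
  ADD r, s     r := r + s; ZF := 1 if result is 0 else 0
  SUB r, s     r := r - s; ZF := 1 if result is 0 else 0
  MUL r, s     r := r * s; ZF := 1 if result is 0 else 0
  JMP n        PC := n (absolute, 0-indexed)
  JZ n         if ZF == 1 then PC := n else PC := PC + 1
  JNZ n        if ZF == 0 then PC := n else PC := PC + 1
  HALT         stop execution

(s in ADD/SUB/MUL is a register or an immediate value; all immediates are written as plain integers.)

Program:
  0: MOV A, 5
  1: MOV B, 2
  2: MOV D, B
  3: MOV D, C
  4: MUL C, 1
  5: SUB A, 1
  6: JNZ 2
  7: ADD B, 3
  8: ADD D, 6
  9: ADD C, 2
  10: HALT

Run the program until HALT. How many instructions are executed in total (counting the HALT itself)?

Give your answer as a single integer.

Step 1: PC=0 exec 'MOV A, 5'. After: A=5 B=0 C=0 D=0 ZF=0 PC=1
Step 2: PC=1 exec 'MOV B, 2'. After: A=5 B=2 C=0 D=0 ZF=0 PC=2
Step 3: PC=2 exec 'MOV D, B'. After: A=5 B=2 C=0 D=2 ZF=0 PC=3
Step 4: PC=3 exec 'MOV D, C'. After: A=5 B=2 C=0 D=0 ZF=0 PC=4
Step 5: PC=4 exec 'MUL C, 1'. After: A=5 B=2 C=0 D=0 ZF=1 PC=5
Step 6: PC=5 exec 'SUB A, 1'. After: A=4 B=2 C=0 D=0 ZF=0 PC=6
Step 7: PC=6 exec 'JNZ 2'. After: A=4 B=2 C=0 D=0 ZF=0 PC=2
Step 8: PC=2 exec 'MOV D, B'. After: A=4 B=2 C=0 D=2 ZF=0 PC=3
Step 9: PC=3 exec 'MOV D, C'. After: A=4 B=2 C=0 D=0 ZF=0 PC=4
Step 10: PC=4 exec 'MUL C, 1'. After: A=4 B=2 C=0 D=0 ZF=1 PC=5
Step 11: PC=5 exec 'SUB A, 1'. After: A=3 B=2 C=0 D=0 ZF=0 PC=6
Step 12: PC=6 exec 'JNZ 2'. After: A=3 B=2 C=0 D=0 ZF=0 PC=2
Step 13: PC=2 exec 'MOV D, B'. After: A=3 B=2 C=0 D=2 ZF=0 PC=3
Step 14: PC=3 exec 'MOV D, C'. After: A=3 B=2 C=0 D=0 ZF=0 PC=4
Step 15: PC=4 exec 'MUL C, 1'. After: A=3 B=2 C=0 D=0 ZF=1 PC=5
Step 16: PC=5 exec 'SUB A, 1'. After: A=2 B=2 C=0 D=0 ZF=0 PC=6
Step 17: PC=6 exec 'JNZ 2'. After: A=2 B=2 C=0 D=0 ZF=0 PC=2
Step 18: PC=2 exec 'MOV D, B'. After: A=2 B=2 C=0 D=2 ZF=0 PC=3
Step 19: PC=3 exec 'MOV D, C'. After: A=2 B=2 C=0 D=0 ZF=0 PC=4
Step 20: PC=4 exec 'MUL C, 1'. After: A=2 B=2 C=0 D=0 ZF=1 PC=5
Step 21: PC=5 exec 'SUB A, 1'. After: A=1 B=2 C=0 D=0 ZF=0 PC=6
Step 22: PC=6 exec 'JNZ 2'. After: A=1 B=2 C=0 D=0 ZF=0 PC=2
Step 23: PC=2 exec 'MOV D, B'. After: A=1 B=2 C=0 D=2 ZF=0 PC=3
Step 24: PC=3 exec 'MOV D, C'. After: A=1 B=2 C=0 D=0 ZF=0 PC=4
Step 25: PC=4 exec 'MUL C, 1'. After: A=1 B=2 C=0 D=0 ZF=1 PC=5
Step 26: PC=5 exec 'SUB A, 1'. After: A=0 B=2 C=0 D=0 ZF=1 PC=6
Step 27: PC=6 exec 'JNZ 2'. After: A=0 B=2 C=0 D=0 ZF=1 PC=7
Step 28: PC=7 exec 'ADD B, 3'. After: A=0 B=5 C=0 D=0 ZF=0 PC=8
Step 29: PC=8 exec 'ADD D, 6'. After: A=0 B=5 C=0 D=6 ZF=0 PC=9
Step 30: PC=9 exec 'ADD C, 2'. After: A=0 B=5 C=2 D=6 ZF=0 PC=10
Step 31: PC=10 exec 'HALT'. After: A=0 B=5 C=2 D=6 ZF=0 PC=10 HALTED
Total instructions executed: 31

Answer: 31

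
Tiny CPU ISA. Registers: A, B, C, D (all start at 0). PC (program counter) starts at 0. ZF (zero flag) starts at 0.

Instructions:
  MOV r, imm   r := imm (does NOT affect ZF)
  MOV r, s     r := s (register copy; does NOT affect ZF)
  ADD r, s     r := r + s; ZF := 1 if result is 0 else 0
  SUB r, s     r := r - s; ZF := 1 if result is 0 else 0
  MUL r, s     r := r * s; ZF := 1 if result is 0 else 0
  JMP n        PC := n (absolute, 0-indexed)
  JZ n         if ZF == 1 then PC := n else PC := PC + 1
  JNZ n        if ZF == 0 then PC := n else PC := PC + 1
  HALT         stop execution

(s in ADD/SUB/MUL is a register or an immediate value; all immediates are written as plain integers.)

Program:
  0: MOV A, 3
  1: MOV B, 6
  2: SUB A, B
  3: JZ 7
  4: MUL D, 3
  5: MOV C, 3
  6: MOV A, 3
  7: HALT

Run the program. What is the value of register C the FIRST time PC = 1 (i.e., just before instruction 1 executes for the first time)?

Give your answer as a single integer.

Step 1: PC=0 exec 'MOV A, 3'. After: A=3 B=0 C=0 D=0 ZF=0 PC=1
First time PC=1: C=0

0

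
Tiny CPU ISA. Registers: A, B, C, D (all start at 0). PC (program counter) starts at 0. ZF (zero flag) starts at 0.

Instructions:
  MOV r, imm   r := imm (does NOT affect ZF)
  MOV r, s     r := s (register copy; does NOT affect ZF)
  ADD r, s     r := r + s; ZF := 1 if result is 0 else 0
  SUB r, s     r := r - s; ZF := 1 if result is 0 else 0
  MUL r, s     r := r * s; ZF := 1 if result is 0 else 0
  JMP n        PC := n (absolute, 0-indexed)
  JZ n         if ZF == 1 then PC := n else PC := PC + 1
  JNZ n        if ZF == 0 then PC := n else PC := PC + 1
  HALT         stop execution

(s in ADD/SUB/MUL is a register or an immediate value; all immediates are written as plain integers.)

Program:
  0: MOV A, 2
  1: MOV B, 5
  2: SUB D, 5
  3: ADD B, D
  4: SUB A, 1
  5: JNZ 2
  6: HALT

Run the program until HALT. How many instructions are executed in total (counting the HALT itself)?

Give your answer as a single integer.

Step 1: PC=0 exec 'MOV A, 2'. After: A=2 B=0 C=0 D=0 ZF=0 PC=1
Step 2: PC=1 exec 'MOV B, 5'. After: A=2 B=5 C=0 D=0 ZF=0 PC=2
Step 3: PC=2 exec 'SUB D, 5'. After: A=2 B=5 C=0 D=-5 ZF=0 PC=3
Step 4: PC=3 exec 'ADD B, D'. After: A=2 B=0 C=0 D=-5 ZF=1 PC=4
Step 5: PC=4 exec 'SUB A, 1'. After: A=1 B=0 C=0 D=-5 ZF=0 PC=5
Step 6: PC=5 exec 'JNZ 2'. After: A=1 B=0 C=0 D=-5 ZF=0 PC=2
Step 7: PC=2 exec 'SUB D, 5'. After: A=1 B=0 C=0 D=-10 ZF=0 PC=3
Step 8: PC=3 exec 'ADD B, D'. After: A=1 B=-10 C=0 D=-10 ZF=0 PC=4
Step 9: PC=4 exec 'SUB A, 1'. After: A=0 B=-10 C=0 D=-10 ZF=1 PC=5
Step 10: PC=5 exec 'JNZ 2'. After: A=0 B=-10 C=0 D=-10 ZF=1 PC=6
Step 11: PC=6 exec 'HALT'. After: A=0 B=-10 C=0 D=-10 ZF=1 PC=6 HALTED
Total instructions executed: 11

Answer: 11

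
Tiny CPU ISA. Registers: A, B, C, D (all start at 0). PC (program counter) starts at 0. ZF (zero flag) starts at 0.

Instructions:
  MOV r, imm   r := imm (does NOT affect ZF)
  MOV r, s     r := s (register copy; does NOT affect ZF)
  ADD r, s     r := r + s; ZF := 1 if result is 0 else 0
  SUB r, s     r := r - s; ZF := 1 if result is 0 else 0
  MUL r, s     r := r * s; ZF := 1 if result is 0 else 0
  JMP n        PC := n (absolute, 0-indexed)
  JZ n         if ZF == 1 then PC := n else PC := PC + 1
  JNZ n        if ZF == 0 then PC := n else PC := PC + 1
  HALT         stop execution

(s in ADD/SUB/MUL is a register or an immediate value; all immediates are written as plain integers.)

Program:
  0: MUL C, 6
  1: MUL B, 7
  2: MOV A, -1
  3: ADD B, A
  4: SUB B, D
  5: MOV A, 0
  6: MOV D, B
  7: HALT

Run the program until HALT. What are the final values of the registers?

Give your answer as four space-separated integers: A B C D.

Step 1: PC=0 exec 'MUL C, 6'. After: A=0 B=0 C=0 D=0 ZF=1 PC=1
Step 2: PC=1 exec 'MUL B, 7'. After: A=0 B=0 C=0 D=0 ZF=1 PC=2
Step 3: PC=2 exec 'MOV A, -1'. After: A=-1 B=0 C=0 D=0 ZF=1 PC=3
Step 4: PC=3 exec 'ADD B, A'. After: A=-1 B=-1 C=0 D=0 ZF=0 PC=4
Step 5: PC=4 exec 'SUB B, D'. After: A=-1 B=-1 C=0 D=0 ZF=0 PC=5
Step 6: PC=5 exec 'MOV A, 0'. After: A=0 B=-1 C=0 D=0 ZF=0 PC=6
Step 7: PC=6 exec 'MOV D, B'. After: A=0 B=-1 C=0 D=-1 ZF=0 PC=7
Step 8: PC=7 exec 'HALT'. After: A=0 B=-1 C=0 D=-1 ZF=0 PC=7 HALTED

Answer: 0 -1 0 -1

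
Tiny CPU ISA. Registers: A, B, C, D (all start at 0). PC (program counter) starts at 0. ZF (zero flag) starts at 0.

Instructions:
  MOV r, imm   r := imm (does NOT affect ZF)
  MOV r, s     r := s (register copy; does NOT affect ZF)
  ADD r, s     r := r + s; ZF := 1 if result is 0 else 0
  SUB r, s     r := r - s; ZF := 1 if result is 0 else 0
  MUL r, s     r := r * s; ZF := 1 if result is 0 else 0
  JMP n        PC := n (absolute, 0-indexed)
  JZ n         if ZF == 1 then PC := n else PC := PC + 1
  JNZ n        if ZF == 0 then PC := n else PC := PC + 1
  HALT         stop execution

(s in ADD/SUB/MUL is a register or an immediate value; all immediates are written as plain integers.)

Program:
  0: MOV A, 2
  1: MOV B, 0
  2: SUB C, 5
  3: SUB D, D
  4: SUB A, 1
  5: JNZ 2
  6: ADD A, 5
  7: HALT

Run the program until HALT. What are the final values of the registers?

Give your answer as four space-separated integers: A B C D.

Step 1: PC=0 exec 'MOV A, 2'. After: A=2 B=0 C=0 D=0 ZF=0 PC=1
Step 2: PC=1 exec 'MOV B, 0'. After: A=2 B=0 C=0 D=0 ZF=0 PC=2
Step 3: PC=2 exec 'SUB C, 5'. After: A=2 B=0 C=-5 D=0 ZF=0 PC=3
Step 4: PC=3 exec 'SUB D, D'. After: A=2 B=0 C=-5 D=0 ZF=1 PC=4
Step 5: PC=4 exec 'SUB A, 1'. After: A=1 B=0 C=-5 D=0 ZF=0 PC=5
Step 6: PC=5 exec 'JNZ 2'. After: A=1 B=0 C=-5 D=0 ZF=0 PC=2
Step 7: PC=2 exec 'SUB C, 5'. After: A=1 B=0 C=-10 D=0 ZF=0 PC=3
Step 8: PC=3 exec 'SUB D, D'. After: A=1 B=0 C=-10 D=0 ZF=1 PC=4
Step 9: PC=4 exec 'SUB A, 1'. After: A=0 B=0 C=-10 D=0 ZF=1 PC=5
Step 10: PC=5 exec 'JNZ 2'. After: A=0 B=0 C=-10 D=0 ZF=1 PC=6
Step 11: PC=6 exec 'ADD A, 5'. After: A=5 B=0 C=-10 D=0 ZF=0 PC=7
Step 12: PC=7 exec 'HALT'. After: A=5 B=0 C=-10 D=0 ZF=0 PC=7 HALTED

Answer: 5 0 -10 0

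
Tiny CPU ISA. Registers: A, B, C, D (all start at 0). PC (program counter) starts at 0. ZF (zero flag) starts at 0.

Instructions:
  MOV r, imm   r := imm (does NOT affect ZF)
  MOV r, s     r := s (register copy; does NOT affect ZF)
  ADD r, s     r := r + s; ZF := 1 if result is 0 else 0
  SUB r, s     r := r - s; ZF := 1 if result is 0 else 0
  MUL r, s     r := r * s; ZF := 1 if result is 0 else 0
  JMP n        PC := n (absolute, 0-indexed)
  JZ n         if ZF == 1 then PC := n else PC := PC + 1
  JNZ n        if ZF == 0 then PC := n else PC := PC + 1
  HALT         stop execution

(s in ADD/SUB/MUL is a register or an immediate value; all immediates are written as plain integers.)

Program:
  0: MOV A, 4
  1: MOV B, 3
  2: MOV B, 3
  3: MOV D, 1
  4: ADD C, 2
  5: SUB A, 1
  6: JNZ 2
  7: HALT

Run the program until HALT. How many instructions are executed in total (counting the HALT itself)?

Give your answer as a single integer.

Answer: 23

Derivation:
Step 1: PC=0 exec 'MOV A, 4'. After: A=4 B=0 C=0 D=0 ZF=0 PC=1
Step 2: PC=1 exec 'MOV B, 3'. After: A=4 B=3 C=0 D=0 ZF=0 PC=2
Step 3: PC=2 exec 'MOV B, 3'. After: A=4 B=3 C=0 D=0 ZF=0 PC=3
Step 4: PC=3 exec 'MOV D, 1'. After: A=4 B=3 C=0 D=1 ZF=0 PC=4
Step 5: PC=4 exec 'ADD C, 2'. After: A=4 B=3 C=2 D=1 ZF=0 PC=5
Step 6: PC=5 exec 'SUB A, 1'. After: A=3 B=3 C=2 D=1 ZF=0 PC=6
Step 7: PC=6 exec 'JNZ 2'. After: A=3 B=3 C=2 D=1 ZF=0 PC=2
Step 8: PC=2 exec 'MOV B, 3'. After: A=3 B=3 C=2 D=1 ZF=0 PC=3
Step 9: PC=3 exec 'MOV D, 1'. After: A=3 B=3 C=2 D=1 ZF=0 PC=4
Step 10: PC=4 exec 'ADD C, 2'. After: A=3 B=3 C=4 D=1 ZF=0 PC=5
Step 11: PC=5 exec 'SUB A, 1'. After: A=2 B=3 C=4 D=1 ZF=0 PC=6
Step 12: PC=6 exec 'JNZ 2'. After: A=2 B=3 C=4 D=1 ZF=0 PC=2
Step 13: PC=2 exec 'MOV B, 3'. After: A=2 B=3 C=4 D=1 ZF=0 PC=3
Step 14: PC=3 exec 'MOV D, 1'. After: A=2 B=3 C=4 D=1 ZF=0 PC=4
Step 15: PC=4 exec 'ADD C, 2'. After: A=2 B=3 C=6 D=1 ZF=0 PC=5
Step 16: PC=5 exec 'SUB A, 1'. After: A=1 B=3 C=6 D=1 ZF=0 PC=6
Step 17: PC=6 exec 'JNZ 2'. After: A=1 B=3 C=6 D=1 ZF=0 PC=2
Step 18: PC=2 exec 'MOV B, 3'. After: A=1 B=3 C=6 D=1 ZF=0 PC=3
Step 19: PC=3 exec 'MOV D, 1'. After: A=1 B=3 C=6 D=1 ZF=0 PC=4
Step 20: PC=4 exec 'ADD C, 2'. After: A=1 B=3 C=8 D=1 ZF=0 PC=5
Step 21: PC=5 exec 'SUB A, 1'. After: A=0 B=3 C=8 D=1 ZF=1 PC=6
Step 22: PC=6 exec 'JNZ 2'. After: A=0 B=3 C=8 D=1 ZF=1 PC=7
Step 23: PC=7 exec 'HALT'. After: A=0 B=3 C=8 D=1 ZF=1 PC=7 HALTED
Total instructions executed: 23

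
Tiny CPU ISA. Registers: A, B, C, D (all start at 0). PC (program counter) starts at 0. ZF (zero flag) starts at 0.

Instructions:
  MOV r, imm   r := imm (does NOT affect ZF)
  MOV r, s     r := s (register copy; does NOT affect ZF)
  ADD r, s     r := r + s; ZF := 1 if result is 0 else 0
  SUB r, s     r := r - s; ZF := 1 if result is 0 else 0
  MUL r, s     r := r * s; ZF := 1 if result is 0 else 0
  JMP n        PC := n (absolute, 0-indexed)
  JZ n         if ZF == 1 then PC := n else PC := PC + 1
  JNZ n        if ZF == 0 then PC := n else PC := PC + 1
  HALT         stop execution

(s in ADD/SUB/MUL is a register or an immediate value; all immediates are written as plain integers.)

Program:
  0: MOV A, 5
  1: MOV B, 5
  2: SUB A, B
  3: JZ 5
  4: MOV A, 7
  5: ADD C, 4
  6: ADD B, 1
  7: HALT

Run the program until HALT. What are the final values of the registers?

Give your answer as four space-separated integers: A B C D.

Answer: 0 6 4 0

Derivation:
Step 1: PC=0 exec 'MOV A, 5'. After: A=5 B=0 C=0 D=0 ZF=0 PC=1
Step 2: PC=1 exec 'MOV B, 5'. After: A=5 B=5 C=0 D=0 ZF=0 PC=2
Step 3: PC=2 exec 'SUB A, B'. After: A=0 B=5 C=0 D=0 ZF=1 PC=3
Step 4: PC=3 exec 'JZ 5'. After: A=0 B=5 C=0 D=0 ZF=1 PC=5
Step 5: PC=5 exec 'ADD C, 4'. After: A=0 B=5 C=4 D=0 ZF=0 PC=6
Step 6: PC=6 exec 'ADD B, 1'. After: A=0 B=6 C=4 D=0 ZF=0 PC=7
Step 7: PC=7 exec 'HALT'. After: A=0 B=6 C=4 D=0 ZF=0 PC=7 HALTED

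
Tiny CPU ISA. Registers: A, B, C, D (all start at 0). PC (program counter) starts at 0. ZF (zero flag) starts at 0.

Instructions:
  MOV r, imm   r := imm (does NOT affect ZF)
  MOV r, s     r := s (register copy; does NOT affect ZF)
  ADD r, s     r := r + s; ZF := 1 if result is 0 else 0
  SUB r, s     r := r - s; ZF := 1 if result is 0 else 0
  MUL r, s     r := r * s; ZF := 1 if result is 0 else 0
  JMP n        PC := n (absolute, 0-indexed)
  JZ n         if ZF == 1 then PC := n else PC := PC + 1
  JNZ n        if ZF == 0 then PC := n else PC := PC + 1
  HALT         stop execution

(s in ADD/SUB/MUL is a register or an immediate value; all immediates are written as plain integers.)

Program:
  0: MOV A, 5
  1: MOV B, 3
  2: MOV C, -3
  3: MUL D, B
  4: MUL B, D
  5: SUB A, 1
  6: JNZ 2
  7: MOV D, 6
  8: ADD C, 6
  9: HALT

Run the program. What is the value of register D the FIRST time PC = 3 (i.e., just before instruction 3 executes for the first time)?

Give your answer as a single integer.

Step 1: PC=0 exec 'MOV A, 5'. After: A=5 B=0 C=0 D=0 ZF=0 PC=1
Step 2: PC=1 exec 'MOV B, 3'. After: A=5 B=3 C=0 D=0 ZF=0 PC=2
Step 3: PC=2 exec 'MOV C, -3'. After: A=5 B=3 C=-3 D=0 ZF=0 PC=3
First time PC=3: D=0

0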